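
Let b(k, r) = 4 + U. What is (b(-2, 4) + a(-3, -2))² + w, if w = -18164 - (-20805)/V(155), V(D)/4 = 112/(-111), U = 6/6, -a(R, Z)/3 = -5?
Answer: -10267627/448 ≈ -22919.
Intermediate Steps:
a(R, Z) = 15 (a(R, Z) = -3*(-5) = 15)
U = 1 (U = 6*(⅙) = 1)
V(D) = -448/111 (V(D) = 4*(112/(-111)) = 4*(112*(-1/111)) = 4*(-112/111) = -448/111)
b(k, r) = 5 (b(k, r) = 4 + 1 = 5)
w = -10446827/448 (w = -18164 - (-20805)/(-448/111) = -18164 - (-20805)*(-111)/448 = -18164 - 1*2309355/448 = -18164 - 2309355/448 = -10446827/448 ≈ -23319.)
(b(-2, 4) + a(-3, -2))² + w = (5 + 15)² - 10446827/448 = 20² - 10446827/448 = 400 - 10446827/448 = -10267627/448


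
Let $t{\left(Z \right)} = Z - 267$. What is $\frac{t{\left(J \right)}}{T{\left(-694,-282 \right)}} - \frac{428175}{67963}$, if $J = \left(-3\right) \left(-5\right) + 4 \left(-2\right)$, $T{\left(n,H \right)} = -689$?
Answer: $- \frac{21334015}{3602039} \approx -5.9228$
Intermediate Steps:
$J = 7$ ($J = 15 - 8 = 7$)
$t{\left(Z \right)} = -267 + Z$ ($t{\left(Z \right)} = Z - 267 = -267 + Z$)
$\frac{t{\left(J \right)}}{T{\left(-694,-282 \right)}} - \frac{428175}{67963} = \frac{-267 + 7}{-689} - \frac{428175}{67963} = \left(-260\right) \left(- \frac{1}{689}\right) - \frac{428175}{67963} = \frac{20}{53} - \frac{428175}{67963} = - \frac{21334015}{3602039}$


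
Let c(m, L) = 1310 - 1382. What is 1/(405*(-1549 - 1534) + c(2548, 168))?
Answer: -1/1248687 ≈ -8.0084e-7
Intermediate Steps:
c(m, L) = -72
1/(405*(-1549 - 1534) + c(2548, 168)) = 1/(405*(-1549 - 1534) - 72) = 1/(405*(-3083) - 72) = 1/(-1248615 - 72) = 1/(-1248687) = -1/1248687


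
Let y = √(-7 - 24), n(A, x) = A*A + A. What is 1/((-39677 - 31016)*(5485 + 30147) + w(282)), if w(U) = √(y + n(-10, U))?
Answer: -1/(2518932976 - √(90 + I*√31)) ≈ -3.9699e-10 - 4.6226e-20*I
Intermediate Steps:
n(A, x) = A + A² (n(A, x) = A² + A = A + A²)
y = I*√31 (y = √(-31) = I*√31 ≈ 5.5678*I)
w(U) = √(90 + I*√31) (w(U) = √(I*√31 - 10*(1 - 10)) = √(I*√31 - 10*(-9)) = √(I*√31 + 90) = √(90 + I*√31))
1/((-39677 - 31016)*(5485 + 30147) + w(282)) = 1/((-39677 - 31016)*(5485 + 30147) + √(90 + I*√31)) = 1/(-70693*35632 + √(90 + I*√31)) = 1/(-2518932976 + √(90 + I*√31))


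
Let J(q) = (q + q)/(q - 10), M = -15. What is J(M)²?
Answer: 36/25 ≈ 1.4400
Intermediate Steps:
J(q) = 2*q/(-10 + q) (J(q) = (2*q)/(-10 + q) = 2*q/(-10 + q))
J(M)² = (2*(-15)/(-10 - 15))² = (2*(-15)/(-25))² = (2*(-15)*(-1/25))² = (6/5)² = 36/25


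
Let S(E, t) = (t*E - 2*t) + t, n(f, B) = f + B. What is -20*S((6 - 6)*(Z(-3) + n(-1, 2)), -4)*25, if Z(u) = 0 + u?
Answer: -2000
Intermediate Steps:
Z(u) = u
n(f, B) = B + f
S(E, t) = -t + E*t (S(E, t) = (E*t - 2*t) + t = (-2*t + E*t) + t = -t + E*t)
-20*S((6 - 6)*(Z(-3) + n(-1, 2)), -4)*25 = -(-80)*(-1 + (6 - 6)*(-3 + (2 - 1)))*25 = -(-80)*(-1 + 0*(-3 + 1))*25 = -(-80)*(-1 + 0*(-2))*25 = -(-80)*(-1 + 0)*25 = -(-80)*(-1)*25 = -20*4*25 = -80*25 = -2000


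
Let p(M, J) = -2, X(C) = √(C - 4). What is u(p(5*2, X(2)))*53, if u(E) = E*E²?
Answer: -424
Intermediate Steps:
X(C) = √(-4 + C)
u(E) = E³
u(p(5*2, X(2)))*53 = (-2)³*53 = -8*53 = -424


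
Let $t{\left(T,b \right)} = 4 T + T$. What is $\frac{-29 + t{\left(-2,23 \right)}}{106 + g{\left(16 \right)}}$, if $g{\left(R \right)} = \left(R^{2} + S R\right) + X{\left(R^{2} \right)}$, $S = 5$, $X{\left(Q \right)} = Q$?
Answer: $- \frac{39}{698} \approx -0.055874$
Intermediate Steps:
$t{\left(T,b \right)} = 5 T$
$g{\left(R \right)} = 2 R^{2} + 5 R$ ($g{\left(R \right)} = \left(R^{2} + 5 R\right) + R^{2} = 2 R^{2} + 5 R$)
$\frac{-29 + t{\left(-2,23 \right)}}{106 + g{\left(16 \right)}} = \frac{-29 + 5 \left(-2\right)}{106 + 16 \left(5 + 2 \cdot 16\right)} = \frac{-29 - 10}{106 + 16 \left(5 + 32\right)} = - \frac{39}{106 + 16 \cdot 37} = - \frac{39}{106 + 592} = - \frac{39}{698}$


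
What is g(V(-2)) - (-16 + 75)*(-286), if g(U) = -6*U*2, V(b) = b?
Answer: 16898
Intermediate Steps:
g(U) = -12*U
g(V(-2)) - (-16 + 75)*(-286) = -12*(-2) - (-16 + 75)*(-286) = 24 - 59*(-286) = 24 - 1*(-16874) = 24 + 16874 = 16898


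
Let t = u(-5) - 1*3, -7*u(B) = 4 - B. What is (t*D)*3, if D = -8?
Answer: 720/7 ≈ 102.86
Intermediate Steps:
u(B) = -4/7 + B/7 (u(B) = -(4 - B)/7 = -4/7 + B/7)
t = -30/7 (t = (-4/7 + (⅐)*(-5)) - 1*3 = (-4/7 - 5/7) - 3 = -9/7 - 3 = -30/7 ≈ -4.2857)
(t*D)*3 = -30/7*(-8)*3 = (240/7)*3 = 720/7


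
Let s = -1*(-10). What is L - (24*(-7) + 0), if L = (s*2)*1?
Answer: 188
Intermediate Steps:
s = 10
L = 20 (L = (10*2)*1 = 20*1 = 20)
L - (24*(-7) + 0) = 20 - (24*(-7) + 0) = 20 - (-168 + 0) = 20 - 1*(-168) = 20 + 168 = 188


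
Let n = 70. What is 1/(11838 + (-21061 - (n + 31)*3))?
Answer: -1/9526 ≈ -0.00010498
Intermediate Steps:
1/(11838 + (-21061 - (n + 31)*3)) = 1/(11838 + (-21061 - (70 + 31)*3)) = 1/(11838 + (-21061 - 101*3)) = 1/(11838 + (-21061 - 1*303)) = 1/(11838 + (-21061 - 303)) = 1/(11838 - 21364) = 1/(-9526) = -1/9526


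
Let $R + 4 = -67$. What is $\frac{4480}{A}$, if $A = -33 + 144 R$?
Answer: $- \frac{4480}{10257} \approx -0.43677$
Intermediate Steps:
$R = -71$ ($R = -4 - 67 = -71$)
$A = -10257$ ($A = -33 + 144 \left(-71\right) = -33 - 10224 = -10257$)
$\frac{4480}{A} = \frac{4480}{-10257} = 4480 \left(- \frac{1}{10257}\right) = - \frac{4480}{10257}$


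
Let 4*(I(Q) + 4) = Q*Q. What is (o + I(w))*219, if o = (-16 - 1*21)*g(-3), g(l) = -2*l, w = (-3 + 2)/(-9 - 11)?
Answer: -79190181/1600 ≈ -49494.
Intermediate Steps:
w = 1/20 (w = -1/(-20) = -1*(-1/20) = 1/20 ≈ 0.050000)
o = -222 (o = (-16 - 1*21)*(-2*(-3)) = (-16 - 21)*6 = -37*6 = -222)
I(Q) = -4 + Q**2/4 (I(Q) = -4 + (Q*Q)/4 = -4 + Q**2/4)
(o + I(w))*219 = (-222 + (-4 + (1/20)**2/4))*219 = (-222 + (-4 + (1/4)*(1/400)))*219 = (-222 + (-4 + 1/1600))*219 = (-222 - 6399/1600)*219 = -361599/1600*219 = -79190181/1600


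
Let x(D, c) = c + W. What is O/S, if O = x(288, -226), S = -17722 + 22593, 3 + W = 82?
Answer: -147/4871 ≈ -0.030179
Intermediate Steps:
W = 79 (W = -3 + 82 = 79)
S = 4871
x(D, c) = 79 + c (x(D, c) = c + 79 = 79 + c)
O = -147 (O = 79 - 226 = -147)
O/S = -147/4871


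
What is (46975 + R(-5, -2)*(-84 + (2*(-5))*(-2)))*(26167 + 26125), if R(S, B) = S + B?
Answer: 2479843516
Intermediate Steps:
R(S, B) = B + S
(46975 + R(-5, -2)*(-84 + (2*(-5))*(-2)))*(26167 + 26125) = (46975 + (-2 - 5)*(-84 + (2*(-5))*(-2)))*(26167 + 26125) = (46975 - 7*(-84 - 10*(-2)))*52292 = (46975 - 7*(-84 + 20))*52292 = (46975 - 7*(-64))*52292 = (46975 + 448)*52292 = 47423*52292 = 2479843516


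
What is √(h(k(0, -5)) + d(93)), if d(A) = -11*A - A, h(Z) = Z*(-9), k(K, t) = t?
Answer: 3*I*√119 ≈ 32.726*I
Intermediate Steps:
h(Z) = -9*Z
d(A) = -12*A
√(h(k(0, -5)) + d(93)) = √(-9*(-5) - 12*93) = √(45 - 1116) = √(-1071) = 3*I*√119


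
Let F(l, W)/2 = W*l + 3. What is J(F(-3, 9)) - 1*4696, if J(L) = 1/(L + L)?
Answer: -450817/96 ≈ -4696.0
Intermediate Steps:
F(l, W) = 6 + 2*W*l (F(l, W) = 2*(W*l + 3) = 2*(3 + W*l) = 6 + 2*W*l)
J(L) = 1/(2*L)
J(F(-3, 9)) - 1*4696 = 1/(2*(6 + 2*9*(-3))) - 1*4696 = 1/(2*(6 - 54)) - 4696 = (1/2)/(-48) - 4696 = (1/2)*(-1/48) - 4696 = -1/96 - 4696 = -450817/96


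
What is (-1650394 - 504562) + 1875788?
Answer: -279168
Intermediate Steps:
(-1650394 - 504562) + 1875788 = -2154956 + 1875788 = -279168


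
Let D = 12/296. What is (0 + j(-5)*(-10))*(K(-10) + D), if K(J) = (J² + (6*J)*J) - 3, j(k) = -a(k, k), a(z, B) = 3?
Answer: 773715/37 ≈ 20911.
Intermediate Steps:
D = 3/74 (D = 12*(1/296) = 3/74 ≈ 0.040541)
j(k) = -3 (j(k) = -1*3 = -3)
K(J) = -3 + 7*J² (K(J) = (J² + 6*J²) - 3 = 7*J² - 3 = -3 + 7*J²)
(0 + j(-5)*(-10))*(K(-10) + D) = (0 - 3*(-10))*((-3 + 7*(-10)²) + 3/74) = (0 + 30)*((-3 + 7*100) + 3/74) = 30*((-3 + 700) + 3/74) = 30*(697 + 3/74) = 30*(51581/74) = 773715/37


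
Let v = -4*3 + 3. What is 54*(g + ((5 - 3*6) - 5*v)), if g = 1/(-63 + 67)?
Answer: 3483/2 ≈ 1741.5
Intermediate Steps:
v = -9 (v = -12 + 3 = -9)
g = ¼ (g = 1/4 = ¼ ≈ 0.25000)
54*(g + ((5 - 3*6) - 5*v)) = 54*(¼ + ((5 - 3*6) - 5*(-9))) = 54*(¼ + ((5 - 1*18) + 45)) = 54*(¼ + ((5 - 18) + 45)) = 54*(¼ + (-13 + 45)) = 54*(¼ + 32) = 54*(129/4) = 3483/2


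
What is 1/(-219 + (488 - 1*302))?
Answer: -1/33 ≈ -0.030303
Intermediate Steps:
1/(-219 + (488 - 1*302)) = 1/(-219 + (488 - 302)) = 1/(-219 + 186) = 1/(-33) = -1/33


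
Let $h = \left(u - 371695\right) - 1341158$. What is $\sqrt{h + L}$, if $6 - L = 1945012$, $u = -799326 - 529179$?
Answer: $2 i \sqrt{1246591} \approx 2233.0 i$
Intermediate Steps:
$u = -1328505$
$h = -3041358$ ($h = \left(-1328505 - 371695\right) - 1341158 = -1700200 - 1341158 = -3041358$)
$L = -1945006$ ($L = 6 - 1945012 = -1945006$)
$\sqrt{h + L} = \sqrt{-3041358 - 1945006} = \sqrt{-4986364} = 2 i \sqrt{1246591}$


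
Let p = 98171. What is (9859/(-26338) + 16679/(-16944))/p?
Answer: -303171199/21905438704656 ≈ -1.3840e-5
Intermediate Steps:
(9859/(-26338) + 16679/(-16944))/p = (9859/(-26338) + 16679/(-16944))/98171 = (9859*(-1/26338) + 16679*(-1/16944))*(1/98171) = (-9859/26338 - 16679/16944)*(1/98171) = -303171199/223135536*1/98171 = -303171199/21905438704656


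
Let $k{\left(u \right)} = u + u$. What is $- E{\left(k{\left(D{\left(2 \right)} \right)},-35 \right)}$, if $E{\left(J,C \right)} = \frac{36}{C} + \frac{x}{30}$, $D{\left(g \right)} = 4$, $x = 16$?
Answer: $\frac{52}{105} \approx 0.49524$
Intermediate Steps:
$k{\left(u \right)} = 2 u$
$E{\left(J,C \right)} = \frac{8}{15} + \frac{36}{C}$ ($E{\left(J,C \right)} = \frac{36}{C} + \frac{16}{30} = \frac{36}{C} + 16 \cdot \frac{1}{30} = \frac{36}{C} + \frac{8}{15} = \frac{8}{15} + \frac{36}{C}$)
$- E{\left(k{\left(D{\left(2 \right)} \right)},-35 \right)} = - (\frac{8}{15} + \frac{36}{-35}) = - (\frac{8}{15} + 36 \left(- \frac{1}{35}\right)) = - (\frac{8}{15} - \frac{36}{35}) = \left(-1\right) \left(- \frac{52}{105}\right) = \frac{52}{105}$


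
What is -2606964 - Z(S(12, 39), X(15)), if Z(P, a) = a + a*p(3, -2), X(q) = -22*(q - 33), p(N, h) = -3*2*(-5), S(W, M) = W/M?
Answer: -2619240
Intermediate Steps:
p(N, h) = 30 (p(N, h) = -6*(-5) = 30)
X(q) = 726 - 22*q (X(q) = -22*(-33 + q) = 726 - 22*q)
Z(P, a) = 31*a (Z(P, a) = a + a*30 = a + 30*a = 31*a)
-2606964 - Z(S(12, 39), X(15)) = -2606964 - 31*(726 - 22*15) = -2606964 - 31*(726 - 330) = -2606964 - 31*396 = -2606964 - 1*12276 = -2606964 - 12276 = -2619240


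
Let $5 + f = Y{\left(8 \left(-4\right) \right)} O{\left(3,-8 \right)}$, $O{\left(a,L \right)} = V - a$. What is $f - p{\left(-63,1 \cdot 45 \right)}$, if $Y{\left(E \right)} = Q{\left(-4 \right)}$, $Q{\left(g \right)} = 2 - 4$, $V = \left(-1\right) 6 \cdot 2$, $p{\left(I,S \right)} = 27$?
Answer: $-2$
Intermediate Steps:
$V = -12$ ($V = \left(-6\right) 2 = -12$)
$Q{\left(g \right)} = -2$
$O{\left(a,L \right)} = -12 - a$
$Y{\left(E \right)} = -2$
$f = 25$ ($f = -5 - 2 \left(-12 - 3\right) = -5 - -30 = -5 + 30 = 25$)
$f - p{\left(-63,1 \cdot 45 \right)} = 25 - 27 = -2$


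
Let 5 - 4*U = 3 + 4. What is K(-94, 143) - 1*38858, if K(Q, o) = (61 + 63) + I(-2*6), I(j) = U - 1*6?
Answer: -77481/2 ≈ -38741.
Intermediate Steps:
U = -1/2 (U = 5/4 - (3 + 4)/4 = 5/4 - 1/4*7 = 5/4 - 7/4 = -1/2 ≈ -0.50000)
I(j) = -13/2 (I(j) = -1/2 - 1*6 = -1/2 - 6 = -13/2)
K(Q, o) = 235/2 (K(Q, o) = (61 + 63) - 13/2 = 124 - 13/2 = 235/2)
K(-94, 143) - 1*38858 = 235/2 - 1*38858 = 235/2 - 38858 = -77481/2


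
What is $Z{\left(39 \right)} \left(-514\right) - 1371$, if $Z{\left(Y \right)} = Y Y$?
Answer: $-783165$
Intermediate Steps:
$Z{\left(Y \right)} = Y^{2}$
$Z{\left(39 \right)} \left(-514\right) - 1371 = 39^{2} \left(-514\right) - 1371 = 1521 \left(-514\right) - 1371 = -781794 - 1371 = -783165$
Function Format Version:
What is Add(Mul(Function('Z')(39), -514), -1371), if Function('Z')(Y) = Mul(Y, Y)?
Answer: -783165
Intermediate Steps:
Function('Z')(Y) = Pow(Y, 2)
Add(Mul(Function('Z')(39), -514), -1371) = Add(Mul(Pow(39, 2), -514), -1371) = Add(Mul(1521, -514), -1371) = Add(-781794, -1371) = -783165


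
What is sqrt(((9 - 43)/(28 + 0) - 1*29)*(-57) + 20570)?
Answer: sqrt(4369274)/14 ≈ 149.31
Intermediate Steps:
sqrt(((9 - 43)/(28 + 0) - 1*29)*(-57) + 20570) = sqrt((-34/28 - 29)*(-57) + 20570) = sqrt((-34*1/28 - 29)*(-57) + 20570) = sqrt((-17/14 - 29)*(-57) + 20570) = sqrt(-423/14*(-57) + 20570) = sqrt(24111/14 + 20570) = sqrt(312091/14) = sqrt(4369274)/14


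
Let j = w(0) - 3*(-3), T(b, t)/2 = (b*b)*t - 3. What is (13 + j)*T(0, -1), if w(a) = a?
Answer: -132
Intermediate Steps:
T(b, t) = -6 + 2*t*b**2 (T(b, t) = 2*((b*b)*t - 3) = 2*(b**2*t - 3) = 2*(t*b**2 - 3) = 2*(-3 + t*b**2) = -6 + 2*t*b**2)
j = 9 (j = 0 - 3*(-3) = 0 + 9 = 9)
(13 + j)*T(0, -1) = (13 + 9)*(-6 + 2*(-1)*0**2) = 22*(-6 + 2*(-1)*0) = 22*(-6 + 0) = 22*(-6) = -132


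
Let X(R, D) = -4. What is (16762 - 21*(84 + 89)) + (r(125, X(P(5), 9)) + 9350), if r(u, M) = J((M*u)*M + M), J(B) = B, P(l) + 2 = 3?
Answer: 24475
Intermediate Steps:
P(l) = 1 (P(l) = -2 + 3 = 1)
r(u, M) = M + u*M**2 (r(u, M) = (M*u)*M + M = u*M**2 + M = M + u*M**2)
(16762 - 21*(84 + 89)) + (r(125, X(P(5), 9)) + 9350) = (16762 - 21*(84 + 89)) + (-4*(1 - 4*125) + 9350) = (16762 - 21*173) + (-4*(1 - 500) + 9350) = (16762 - 3633) + (-4*(-499) + 9350) = 13129 + (1996 + 9350) = 13129 + 11346 = 24475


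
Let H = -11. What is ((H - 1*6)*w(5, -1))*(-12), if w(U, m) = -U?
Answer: -1020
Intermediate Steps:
((H - 1*6)*w(5, -1))*(-12) = ((-11 - 1*6)*(-1*5))*(-12) = ((-11 - 6)*(-5))*(-12) = -17*(-5)*(-12) = 85*(-12) = -1020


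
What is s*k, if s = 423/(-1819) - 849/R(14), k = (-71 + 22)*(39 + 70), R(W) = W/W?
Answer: 8250531114/1819 ≈ 4.5358e+6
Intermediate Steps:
R(W) = 1
k = -5341 (k = -49*109 = -5341)
s = -1544754/1819 (s = 423/(-1819) - 849/1 = 423*(-1/1819) - 849*1 = -423/1819 - 849 = -1544754/1819 ≈ -849.23)
s*k = -1544754/1819*(-5341) = 8250531114/1819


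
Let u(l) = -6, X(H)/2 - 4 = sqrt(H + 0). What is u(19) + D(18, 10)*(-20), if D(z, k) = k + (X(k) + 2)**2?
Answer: -3006 - 800*sqrt(10) ≈ -5535.8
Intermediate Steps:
X(H) = 8 + 2*sqrt(H) (X(H) = 8 + 2*sqrt(H + 0) = 8 + 2*sqrt(H))
D(z, k) = k + (10 + 2*sqrt(k))**2 (D(z, k) = k + ((8 + 2*sqrt(k)) + 2)**2 = k + (10 + 2*sqrt(k))**2)
u(19) + D(18, 10)*(-20) = -6 + (10 + 4*(5 + sqrt(10))**2)*(-20) = -6 + (-200 - 80*(5 + sqrt(10))**2) = -206 - 80*(5 + sqrt(10))**2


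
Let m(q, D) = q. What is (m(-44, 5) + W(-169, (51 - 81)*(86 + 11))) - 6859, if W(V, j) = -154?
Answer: -7057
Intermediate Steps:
(m(-44, 5) + W(-169, (51 - 81)*(86 + 11))) - 6859 = (-44 - 154) - 6859 = -198 - 6859 = -7057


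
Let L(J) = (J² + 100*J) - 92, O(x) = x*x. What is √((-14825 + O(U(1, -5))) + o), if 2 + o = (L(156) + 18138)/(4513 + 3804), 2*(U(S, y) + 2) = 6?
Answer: 2*I*√256267271405/8317 ≈ 121.73*I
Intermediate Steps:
U(S, y) = 1 (U(S, y) = -2 + (½)*6 = -2 + 3 = 1)
O(x) = x²
L(J) = -92 + J² + 100*J
o = 41348/8317 (o = -2 + ((-92 + 156² + 100*156) + 18138)/(4513 + 3804) = -2 + ((-92 + 24336 + 15600) + 18138)/8317 = -2 + (39844 + 18138)*(1/8317) = -2 + 57982*(1/8317) = -2 + 57982/8317 = 41348/8317 ≈ 4.9715)
√((-14825 + O(U(1, -5))) + o) = √((-14825 + 1²) + 41348/8317) = √((-14825 + 1) + 41348/8317) = √(-14824 + 41348/8317) = √(-123249860/8317) = 2*I*√256267271405/8317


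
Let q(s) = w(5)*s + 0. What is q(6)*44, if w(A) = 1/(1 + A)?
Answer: 44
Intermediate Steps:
q(s) = s/6 (q(s) = s/(1 + 5) + 0 = s/6 + 0 = s/6)
q(6)*44 = ((⅙)*6)*44 = 1*44 = 44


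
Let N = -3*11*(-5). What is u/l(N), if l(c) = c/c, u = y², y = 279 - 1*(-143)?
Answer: 178084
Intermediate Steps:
y = 422 (y = 279 + 143 = 422)
N = 165 (N = -33*(-5) = 165)
u = 178084 (u = 422² = 178084)
l(c) = 1
u/l(N) = 178084/1 = 178084*1 = 178084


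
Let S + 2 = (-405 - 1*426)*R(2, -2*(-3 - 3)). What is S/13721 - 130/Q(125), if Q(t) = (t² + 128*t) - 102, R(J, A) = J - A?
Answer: 260109354/432527083 ≈ 0.60137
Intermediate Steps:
Q(t) = -102 + t² + 128*t
S = 8308 (S = -2 + (-405 - 1*426)*(2 - (-2)*(-3 - 3)) = -2 + (-405 - 426)*(2 - (-2)*(-6)) = -2 - 831*(2 - 1*12) = -2 - 831*(2 - 12) = -2 - 831*(-10) = -2 + 8310 = 8308)
S/13721 - 130/Q(125) = 8308/13721 - 130/(-102 + 125² + 128*125) = 8308*(1/13721) - 130/(-102 + 15625 + 16000) = 8308/13721 - 130/31523 = 260109354/432527083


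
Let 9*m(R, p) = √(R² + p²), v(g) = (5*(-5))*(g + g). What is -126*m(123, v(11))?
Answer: -14*√317629 ≈ -7890.2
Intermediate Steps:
v(g) = -50*g
m(R, p) = √(R² + p²)/9
-126*m(123, v(11)) = -14*√(123² + (-50*11)²) = -14*√(15129 + (-550)²) = -14*√(15129 + 302500) = -14*√317629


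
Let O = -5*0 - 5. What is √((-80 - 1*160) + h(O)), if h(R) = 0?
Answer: 4*I*√15 ≈ 15.492*I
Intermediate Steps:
O = -5 (O = 0 - 5 = -5)
√((-80 - 1*160) + h(O)) = √((-80 - 1*160) + 0) = √((-80 - 160) + 0) = √(-240 + 0) = √(-240) = 4*I*√15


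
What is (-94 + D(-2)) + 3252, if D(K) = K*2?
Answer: 3154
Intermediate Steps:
D(K) = 2*K
(-94 + D(-2)) + 3252 = (-94 + 2*(-2)) + 3252 = (-94 - 4) + 3252 = -98 + 3252 = 3154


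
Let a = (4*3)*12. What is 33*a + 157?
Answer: 4909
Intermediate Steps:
a = 144 (a = 12*12 = 144)
33*a + 157 = 33*144 + 157 = 4752 + 157 = 4909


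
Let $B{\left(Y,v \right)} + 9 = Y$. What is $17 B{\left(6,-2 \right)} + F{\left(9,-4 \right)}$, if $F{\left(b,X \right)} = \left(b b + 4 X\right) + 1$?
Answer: $15$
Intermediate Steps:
$F{\left(b,X \right)} = 1 + b^{2} + 4 X$ ($F{\left(b,X \right)} = \left(b^{2} + 4 X\right) + 1 = 1 + b^{2} + 4 X$)
$B{\left(Y,v \right)} = -9 + Y$
$17 B{\left(6,-2 \right)} + F{\left(9,-4 \right)} = 17 \left(-9 + 6\right) + \left(1 + 9^{2} + 4 \left(-4\right)\right) = 17 \left(-3\right) + \left(1 + 81 - 16\right) = -51 + 66 = 15$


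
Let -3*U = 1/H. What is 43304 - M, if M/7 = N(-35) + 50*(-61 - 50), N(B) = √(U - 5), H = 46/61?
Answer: 82154 - 7*I*√103638/138 ≈ 82154.0 - 16.33*I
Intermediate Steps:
H = 46/61 (H = 46*(1/61) = 46/61 ≈ 0.75410)
U = -61/138 (U = -1/(3*46/61) = -⅓*61/46 = -61/138 ≈ -0.44203)
N(B) = I*√103638/138 (N(B) = √(-61/138 - 5) = √(-751/138) = I*√103638/138)
M = -38850 + 7*I*√103638/138 (M = 7*(I*√103638/138 + 50*(-61 - 50)) = 7*(I*√103638/138 + 50*(-111)) = 7*(I*√103638/138 - 5550) = 7*(-5550 + I*√103638/138) = -38850 + 7*I*√103638/138 ≈ -38850.0 + 16.33*I)
43304 - M = 43304 - (-38850 + 7*I*√103638/138) = 43304 + (38850 - 7*I*√103638/138) = 82154 - 7*I*√103638/138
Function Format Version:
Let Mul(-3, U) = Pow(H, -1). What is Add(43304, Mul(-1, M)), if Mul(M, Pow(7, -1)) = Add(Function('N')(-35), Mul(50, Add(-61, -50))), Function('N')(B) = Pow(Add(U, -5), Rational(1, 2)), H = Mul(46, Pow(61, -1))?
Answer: Add(82154, Mul(Rational(-7, 138), I, Pow(103638, Rational(1, 2)))) ≈ Add(82154., Mul(-16.330, I))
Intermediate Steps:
H = Rational(46, 61) (H = Mul(46, Rational(1, 61)) = Rational(46, 61) ≈ 0.75410)
U = Rational(-61, 138) (U = Mul(Rational(-1, 3), Pow(Rational(46, 61), -1)) = Mul(Rational(-1, 3), Rational(61, 46)) = Rational(-61, 138) ≈ -0.44203)
Function('N')(B) = Mul(Rational(1, 138), I, Pow(103638, Rational(1, 2))) (Function('N')(B) = Pow(Add(Rational(-61, 138), -5), Rational(1, 2)) = Pow(Rational(-751, 138), Rational(1, 2)) = Mul(Rational(1, 138), I, Pow(103638, Rational(1, 2))))
M = Add(-38850, Mul(Rational(7, 138), I, Pow(103638, Rational(1, 2)))) (M = Mul(7, Add(Mul(Rational(1, 138), I, Pow(103638, Rational(1, 2))), Mul(50, Add(-61, -50)))) = Mul(7, Add(Mul(Rational(1, 138), I, Pow(103638, Rational(1, 2))), Mul(50, -111))) = Mul(7, Add(Mul(Rational(1, 138), I, Pow(103638, Rational(1, 2))), -5550)) = Mul(7, Add(-5550, Mul(Rational(1, 138), I, Pow(103638, Rational(1, 2))))) = Add(-38850, Mul(Rational(7, 138), I, Pow(103638, Rational(1, 2)))) ≈ Add(-38850., Mul(16.330, I)))
Add(43304, Mul(-1, M)) = Add(43304, Mul(-1, Add(-38850, Mul(Rational(7, 138), I, Pow(103638, Rational(1, 2)))))) = Add(43304, Add(38850, Mul(Rational(-7, 138), I, Pow(103638, Rational(1, 2))))) = Add(82154, Mul(Rational(-7, 138), I, Pow(103638, Rational(1, 2))))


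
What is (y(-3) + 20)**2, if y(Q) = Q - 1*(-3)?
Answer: 400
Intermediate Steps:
y(Q) = 3 + Q (y(Q) = Q + 3 = 3 + Q)
(y(-3) + 20)**2 = ((3 - 3) + 20)**2 = (0 + 20)**2 = 20**2 = 400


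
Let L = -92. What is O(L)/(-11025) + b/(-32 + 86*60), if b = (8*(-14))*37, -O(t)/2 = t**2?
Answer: 5139898/7067025 ≈ 0.72731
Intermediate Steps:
O(t) = -2*t**2
b = -4144 (b = -112*37 = -4144)
O(L)/(-11025) + b/(-32 + 86*60) = -2*(-92)**2/(-11025) - 4144/(-32 + 86*60) = -2*8464*(-1/11025) - 4144/(-32 + 5160) = -16928*(-1/11025) - 4144/5128 = 16928/11025 - 4144*1/5128 = 16928/11025 - 518/641 = 5139898/7067025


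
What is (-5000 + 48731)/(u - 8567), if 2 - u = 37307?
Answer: -43731/45872 ≈ -0.95333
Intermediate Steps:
u = -37305 (u = 2 - 1*37307 = 2 - 37307 = -37305)
(-5000 + 48731)/(u - 8567) = (-5000 + 48731)/(-37305 - 8567) = 43731/(-45872) = 43731*(-1/45872) = -43731/45872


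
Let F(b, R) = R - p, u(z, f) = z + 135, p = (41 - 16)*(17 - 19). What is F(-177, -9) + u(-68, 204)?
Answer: 108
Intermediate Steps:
p = -50 (p = 25*(-2) = -50)
u(z, f) = 135 + z
F(b, R) = 50 + R (F(b, R) = R - 1*(-50) = R + 50 = 50 + R)
F(-177, -9) + u(-68, 204) = (50 - 9) + (135 - 68) = 41 + 67 = 108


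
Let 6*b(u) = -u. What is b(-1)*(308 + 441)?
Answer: 749/6 ≈ 124.83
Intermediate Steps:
b(u) = -u/6 (b(u) = (-u)/6 = -u/6)
b(-1)*(308 + 441) = (-1/6*(-1))*(308 + 441) = (1/6)*749 = 749/6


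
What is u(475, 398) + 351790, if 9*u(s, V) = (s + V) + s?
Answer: 3167458/9 ≈ 3.5194e+5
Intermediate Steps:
u(s, V) = V/9 + 2*s/9 (u(s, V) = ((s + V) + s)/9 = ((V + s) + s)/9 = (V + 2*s)/9 = V/9 + 2*s/9)
u(475, 398) + 351790 = ((⅑)*398 + (2/9)*475) + 351790 = (398/9 + 950/9) + 351790 = 1348/9 + 351790 = 3167458/9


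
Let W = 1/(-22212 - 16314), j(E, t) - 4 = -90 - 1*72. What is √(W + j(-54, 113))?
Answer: I*√234511961334/38526 ≈ 12.57*I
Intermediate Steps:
j(E, t) = -158 (j(E, t) = 4 + (-90 - 1*72) = 4 + (-90 - 72) = 4 - 162 = -158)
W = -1/38526 (W = 1/(-38526) = -1/38526 ≈ -2.5956e-5)
√(W + j(-54, 113)) = √(-1/38526 - 158) = √(-6087109/38526) = I*√234511961334/38526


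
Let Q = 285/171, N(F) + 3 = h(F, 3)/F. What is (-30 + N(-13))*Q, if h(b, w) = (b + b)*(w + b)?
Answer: -265/3 ≈ -88.333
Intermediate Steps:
h(b, w) = 2*b*(b + w) (h(b, w) = (2*b)*(b + w) = 2*b*(b + w))
N(F) = 3 + 2*F (N(F) = -3 + (2*F*(F + 3))/F = -3 + (2*F*(3 + F))/F = -3 + (6 + 2*F) = 3 + 2*F)
Q = 5/3 (Q = 285*(1/171) = 5/3 ≈ 1.6667)
(-30 + N(-13))*Q = (-30 + (3 + 2*(-13)))*(5/3) = (-30 + (3 - 26))*(5/3) = (-30 - 23)*(5/3) = -53*5/3 = -265/3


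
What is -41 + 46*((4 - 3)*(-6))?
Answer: -317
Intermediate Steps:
-41 + 46*((4 - 3)*(-6)) = -41 + 46*(1*(-6)) = -41 + 46*(-6) = -41 - 276 = -317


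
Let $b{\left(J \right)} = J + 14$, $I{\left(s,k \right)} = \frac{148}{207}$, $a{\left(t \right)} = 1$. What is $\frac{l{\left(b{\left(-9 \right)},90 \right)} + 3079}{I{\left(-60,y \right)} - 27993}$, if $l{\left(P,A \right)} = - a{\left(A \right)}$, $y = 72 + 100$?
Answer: $- \frac{637146}{5794403} \approx -0.10996$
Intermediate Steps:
$y = 172$
$I{\left(s,k \right)} = \frac{148}{207}$ ($I{\left(s,k \right)} = 148 \cdot \frac{1}{207} = \frac{148}{207}$)
$b{\left(J \right)} = 14 + J$
$l{\left(P,A \right)} = -1$ ($l{\left(P,A \right)} = \left(-1\right) 1 = -1$)
$\frac{l{\left(b{\left(-9 \right)},90 \right)} + 3079}{I{\left(-60,y \right)} - 27993} = \frac{-1 + 3079}{\frac{148}{207} - 27993} = \frac{3078}{- \frac{5794403}{207}} = 3078 \left(- \frac{207}{5794403}\right) = - \frac{637146}{5794403}$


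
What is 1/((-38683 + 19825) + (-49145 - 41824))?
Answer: -1/109827 ≈ -9.1052e-6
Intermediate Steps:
1/((-38683 + 19825) + (-49145 - 41824)) = 1/(-18858 - 90969) = 1/(-109827) = -1/109827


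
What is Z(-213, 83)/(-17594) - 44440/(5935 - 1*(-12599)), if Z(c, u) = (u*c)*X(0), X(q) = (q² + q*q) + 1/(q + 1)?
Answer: -227107387/163043598 ≈ -1.3929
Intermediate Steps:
X(q) = 1/(1 + q) + 2*q² (X(q) = (q² + q²) + 1/(1 + q) = 2*q² + 1/(1 + q) = 1/(1 + q) + 2*q²)
Z(c, u) = c*u (Z(c, u) = (u*c)*((1 + 2*0² + 2*0³)/(1 + 0)) = (c*u)*((1 + 2*0 + 2*0)/1) = (c*u)*(1*(1 + 0 + 0)) = (c*u)*(1*1) = (c*u)*1 = c*u)
Z(-213, 83)/(-17594) - 44440/(5935 - 1*(-12599)) = -213*83/(-17594) - 44440/(5935 - 1*(-12599)) = -17679*(-1/17594) - 44440/(5935 + 12599) = 17679/17594 - 44440/18534 = 17679/17594 - 44440*1/18534 = 17679/17594 - 22220/9267 = -227107387/163043598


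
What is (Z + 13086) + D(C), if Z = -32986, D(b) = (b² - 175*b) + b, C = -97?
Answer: 6387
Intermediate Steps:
D(b) = b² - 174*b
(Z + 13086) + D(C) = (-32986 + 13086) - 97*(-174 - 97) = -19900 - 97*(-271) = -19900 + 26287 = 6387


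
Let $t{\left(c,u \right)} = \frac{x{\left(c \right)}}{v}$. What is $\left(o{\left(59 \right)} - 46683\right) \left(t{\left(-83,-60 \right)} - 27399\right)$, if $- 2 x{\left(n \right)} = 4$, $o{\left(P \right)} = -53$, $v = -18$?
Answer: $\frac{11524630240}{9} \approx 1.2805 \cdot 10^{9}$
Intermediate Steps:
$x{\left(n \right)} = -2$ ($x{\left(n \right)} = \left(- \frac{1}{2}\right) 4 = -2$)
$t{\left(c,u \right)} = \frac{1}{9}$ ($t{\left(c,u \right)} = - \frac{2}{-18} = \left(-2\right) \left(- \frac{1}{18}\right) = \frac{1}{9}$)
$\left(o{\left(59 \right)} - 46683\right) \left(t{\left(-83,-60 \right)} - 27399\right) = \left(-53 - 46683\right) \left(\frac{1}{9} - 27399\right) = \left(-46736\right) \left(- \frac{246590}{9}\right) = \frac{11524630240}{9}$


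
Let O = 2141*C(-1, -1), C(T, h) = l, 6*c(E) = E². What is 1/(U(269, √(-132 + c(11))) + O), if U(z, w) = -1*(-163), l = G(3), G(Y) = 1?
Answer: 1/2304 ≈ 0.00043403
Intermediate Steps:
c(E) = E²/6
l = 1
C(T, h) = 1
U(z, w) = 163
O = 2141 (O = 2141*1 = 2141)
1/(U(269, √(-132 + c(11))) + O) = 1/(163 + 2141) = 1/2304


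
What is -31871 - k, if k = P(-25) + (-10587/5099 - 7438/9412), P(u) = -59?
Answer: -763288594325/23995894 ≈ -31809.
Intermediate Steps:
k = -1484543349/23995894 (k = -59 + (-10587/5099 - 7438/9412) = -59 + (-10587*1/5099 - 7438*1/9412) = -59 + (-10587/5099 - 3719/4706) = -59 - 68785603/23995894 = -1484543349/23995894 ≈ -61.867)
-31871 - k = -31871 - 1*(-1484543349/23995894) = -31871 + 1484543349/23995894 = -763288594325/23995894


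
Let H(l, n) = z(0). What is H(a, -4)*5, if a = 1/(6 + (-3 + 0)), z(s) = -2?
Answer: -10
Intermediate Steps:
a = ⅓ (a = 1/(6 - 3) = 1/3 = ⅓ ≈ 0.33333)
H(l, n) = -2
H(a, -4)*5 = -2*5 = -10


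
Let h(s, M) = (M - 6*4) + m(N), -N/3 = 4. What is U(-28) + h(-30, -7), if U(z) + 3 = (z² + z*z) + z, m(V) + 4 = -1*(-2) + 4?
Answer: 1508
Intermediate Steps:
N = -12 (N = -3*4 = -12)
m(V) = 2 (m(V) = -4 + (-1*(-2) + 4) = -4 + (2 + 4) = -4 + 6 = 2)
U(z) = -3 + z + 2*z² (U(z) = -3 + ((z² + z*z) + z) = -3 + ((z² + z²) + z) = -3 + (2*z² + z) = -3 + (z + 2*z²) = -3 + z + 2*z²)
h(s, M) = -22 + M (h(s, M) = (M - 6*4) + 2 = (M - 24) + 2 = (-24 + M) + 2 = -22 + M)
U(-28) + h(-30, -7) = (-3 - 28 + 2*(-28)²) + (-22 - 7) = (-3 - 28 + 2*784) - 29 = (-3 - 28 + 1568) - 29 = 1537 - 29 = 1508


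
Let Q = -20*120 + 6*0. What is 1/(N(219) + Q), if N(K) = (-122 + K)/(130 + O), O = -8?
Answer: -122/292703 ≈ -0.00041680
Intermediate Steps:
N(K) = -1 + K/122 (N(K) = (-122 + K)/(130 - 8) = (-122 + K)/122 = (-122 + K)*(1/122) = -1 + K/122)
Q = -2400 (Q = -2400 + 0 = -2400)
1/(N(219) + Q) = 1/((-1 + (1/122)*219) - 2400) = 1/((-1 + 219/122) - 2400) = 1/(97/122 - 2400) = 1/(-292703/122) = -122/292703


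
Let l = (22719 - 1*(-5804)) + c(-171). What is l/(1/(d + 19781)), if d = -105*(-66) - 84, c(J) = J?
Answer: 754928704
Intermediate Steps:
d = 6846 (d = 6930 - 84 = 6846)
l = 28352 (l = (22719 - 1*(-5804)) - 171 = (22719 + 5804) - 171 = 28523 - 171 = 28352)
l/(1/(d + 19781)) = 28352/(1/(6846 + 19781)) = 28352/(1/26627) = 28352*26627 = 754928704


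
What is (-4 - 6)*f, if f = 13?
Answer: -130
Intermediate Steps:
(-4 - 6)*f = (-4 - 6)*13 = -10*13 = -130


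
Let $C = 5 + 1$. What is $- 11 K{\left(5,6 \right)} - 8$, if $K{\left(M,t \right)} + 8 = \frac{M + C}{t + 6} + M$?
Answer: $\frac{179}{12} \approx 14.917$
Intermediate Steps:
$C = 6$
$K{\left(M,t \right)} = -8 + M + \frac{6 + M}{6 + t}$ ($K{\left(M,t \right)} = -8 + \left(\frac{M + 6}{t + 6} + M\right) = -8 + \left(\frac{6 + M}{6 + t} + M\right) = -8 + \left(M + \frac{6 + M}{6 + t}\right) = -8 + M + \frac{6 + M}{6 + t}$)
$- 11 K{\left(5,6 \right)} - 8 = - 11 \frac{-42 - 48 + 7 \cdot 5 + 5 \cdot 6}{6 + 6} - 8 = - 11 \frac{-42 - 48 + 35 + 30}{12} - 8 = - 11 \cdot \frac{1}{12} \left(-25\right) - 8 = \left(-11\right) \left(- \frac{25}{12}\right) - 8 = \frac{275}{12} - 8 = \frac{179}{12}$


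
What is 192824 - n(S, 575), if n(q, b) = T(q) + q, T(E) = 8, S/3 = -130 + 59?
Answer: 193029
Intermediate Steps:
S = -213 (S = 3*(-130 + 59) = 3*(-71) = -213)
n(q, b) = 8 + q
192824 - n(S, 575) = 192824 - (8 - 213) = 192824 - 1*(-205) = 192824 + 205 = 193029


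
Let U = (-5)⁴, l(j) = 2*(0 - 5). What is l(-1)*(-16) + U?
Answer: 785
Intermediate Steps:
l(j) = -10 (l(j) = 2*(-5) = -10)
U = 625
l(-1)*(-16) + U = -10*(-16) + 625 = 160 + 625 = 785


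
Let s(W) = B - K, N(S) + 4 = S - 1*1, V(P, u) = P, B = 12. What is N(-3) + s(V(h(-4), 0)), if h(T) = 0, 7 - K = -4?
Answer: -7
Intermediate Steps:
K = 11 (K = 7 - 1*(-4) = 7 + 4 = 11)
N(S) = -5 + S (N(S) = -4 + (S - 1*1) = -4 + (S - 1) = -4 + (-1 + S) = -5 + S)
s(W) = 1 (s(W) = 12 - 1*11 = 12 - 11 = 1)
N(-3) + s(V(h(-4), 0)) = (-5 - 3) + 1 = -8 + 1 = -7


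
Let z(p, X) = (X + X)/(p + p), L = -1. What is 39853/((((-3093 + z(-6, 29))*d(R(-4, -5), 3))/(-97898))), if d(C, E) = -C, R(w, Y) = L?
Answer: 23409173964/18587 ≈ 1.2594e+6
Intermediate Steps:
R(w, Y) = -1
z(p, X) = X/p (z(p, X) = (2*X)/((2*p)) = (2*X)*(1/(2*p)) = X/p)
39853/((((-3093 + z(-6, 29))*d(R(-4, -5), 3))/(-97898))) = 39853/((((-3093 + 29/(-6))*(-1*(-1)))/(-97898))) = 39853/((((-3093 + 29*(-⅙))*1)*(-1/97898))) = 39853/((((-3093 - 29/6)*1)*(-1/97898))) = 39853/((-18587/6*1*(-1/97898))) = 39853/((-18587/6*(-1/97898))) = 39853/(18587/587388) = 39853*(587388/18587) = 23409173964/18587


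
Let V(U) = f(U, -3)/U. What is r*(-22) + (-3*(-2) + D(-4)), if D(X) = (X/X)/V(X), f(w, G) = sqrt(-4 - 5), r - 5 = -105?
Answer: 2206 + 4*I/3 ≈ 2206.0 + 1.3333*I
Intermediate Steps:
r = -100 (r = 5 - 105 = -100)
f(w, G) = 3*I (f(w, G) = sqrt(-9) = 3*I)
V(U) = 3*I/U (V(U) = (3*I)/U = 3*I/U)
D(X) = -I*X/3 (D(X) = (X/X)/((3*I/X)) = 1*(-I*X/3) = -I*X/3)
r*(-22) + (-3*(-2) + D(-4)) = -100*(-22) + (-3*(-2) - 1/3*I*(-4)) = 2200 + (6 + 4*I/3) = 2206 + 4*I/3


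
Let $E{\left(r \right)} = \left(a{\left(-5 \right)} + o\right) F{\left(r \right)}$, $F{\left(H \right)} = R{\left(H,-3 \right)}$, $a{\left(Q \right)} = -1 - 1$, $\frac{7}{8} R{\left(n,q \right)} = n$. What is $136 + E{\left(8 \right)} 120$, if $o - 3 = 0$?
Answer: $\frac{8632}{7} \approx 1233.1$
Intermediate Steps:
$R{\left(n,q \right)} = \frac{8 n}{7}$
$o = 3$ ($o = 3 + 0 = 3$)
$a{\left(Q \right)} = -2$ ($a{\left(Q \right)} = -1 - 1 = -2$)
$F{\left(H \right)} = \frac{8 H}{7}$
$E{\left(r \right)} = \frac{8 r}{7}$ ($E{\left(r \right)} = \left(-2 + 3\right) \frac{8 r}{7} = 1 \frac{8 r}{7} = \frac{8 r}{7}$)
$136 + E{\left(8 \right)} 120 = 136 + \frac{8}{7} \cdot 8 \cdot 120 = 136 + \frac{64}{7} \cdot 120 = 136 + \frac{7680}{7} = \frac{8632}{7}$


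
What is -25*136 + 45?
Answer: -3355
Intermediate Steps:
-25*136 + 45 = -3400 + 45 = -3355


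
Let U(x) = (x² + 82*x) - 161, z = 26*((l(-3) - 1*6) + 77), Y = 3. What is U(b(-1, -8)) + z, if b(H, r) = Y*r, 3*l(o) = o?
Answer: 267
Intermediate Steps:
l(o) = o/3
b(H, r) = 3*r
z = 1820 (z = 26*(((⅓)*(-3) - 1*6) + 77) = 26*((-1 - 6) + 77) = 26*(-7 + 77) = 26*70 = 1820)
U(x) = -161 + x² + 82*x
U(b(-1, -8)) + z = (-161 + (3*(-8))² + 82*(3*(-8))) + 1820 = (-161 + (-24)² + 82*(-24)) + 1820 = (-161 + 576 - 1968) + 1820 = -1553 + 1820 = 267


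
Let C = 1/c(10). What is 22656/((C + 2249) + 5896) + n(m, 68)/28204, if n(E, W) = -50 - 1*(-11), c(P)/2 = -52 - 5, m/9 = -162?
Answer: 72808627305/26188231916 ≈ 2.7802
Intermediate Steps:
m = -1458 (m = 9*(-162) = -1458)
c(P) = -114 (c(P) = 2*(-52 - 5) = 2*(-57) = -114)
n(E, W) = -39 (n(E, W) = -50 + 11 = -39)
C = -1/114 (C = 1/(-114) = -1/114 ≈ -0.0087719)
22656/((C + 2249) + 5896) + n(m, 68)/28204 = 22656/((-1/114 + 2249) + 5896) - 39/28204 = 22656/(256385/114 + 5896) - 39*1/28204 = 22656/(928529/114) - 39/28204 = 22656*(114/928529) - 39/28204 = 2582784/928529 - 39/28204 = 72808627305/26188231916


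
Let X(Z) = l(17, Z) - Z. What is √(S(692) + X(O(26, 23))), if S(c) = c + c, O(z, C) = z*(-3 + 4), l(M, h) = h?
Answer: 2*√346 ≈ 37.202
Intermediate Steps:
O(z, C) = z (O(z, C) = z*1 = z)
S(c) = 2*c
X(Z) = 0 (X(Z) = Z - Z = 0)
√(S(692) + X(O(26, 23))) = √(2*692 + 0) = √(1384 + 0) = √1384 = 2*√346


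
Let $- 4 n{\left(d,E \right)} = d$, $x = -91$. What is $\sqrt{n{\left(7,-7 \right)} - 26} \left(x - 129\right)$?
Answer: $- 110 i \sqrt{111} \approx - 1158.9 i$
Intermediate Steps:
$n{\left(d,E \right)} = - \frac{d}{4}$
$\sqrt{n{\left(7,-7 \right)} - 26} \left(x - 129\right) = \sqrt{\left(- \frac{1}{4}\right) 7 - 26} \left(-91 - 129\right) = \sqrt{- \frac{7}{4} - 26} \left(-220\right) = \sqrt{- \frac{111}{4}} \left(-220\right) = \frac{i \sqrt{111}}{2} \left(-220\right) = - 110 i \sqrt{111}$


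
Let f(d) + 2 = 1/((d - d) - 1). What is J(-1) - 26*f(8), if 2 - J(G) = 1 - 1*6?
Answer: 85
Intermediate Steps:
J(G) = 7 (J(G) = 2 - (1 - 1*6) = 2 - (1 - 6) = 2 - 1*(-5) = 2 + 5 = 7)
f(d) = -3 (f(d) = -2 + 1/((d - d) - 1) = -2 + 1/(0 - 1) = -2 + 1/(-1) = -2 - 1 = -3)
J(-1) - 26*f(8) = 7 - 26*(-3) = 7 + 78 = 85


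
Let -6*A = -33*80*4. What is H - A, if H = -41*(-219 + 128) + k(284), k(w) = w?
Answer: 2255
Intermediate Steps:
A = 1760 (A = -(-33*80)*4/6 = -(-440)*4 = -1/6*(-10560) = 1760)
H = 4015 (H = -41*(-219 + 128) + 284 = -41*(-91) + 284 = 3731 + 284 = 4015)
H - A = 4015 - 1*1760 = 4015 - 1760 = 2255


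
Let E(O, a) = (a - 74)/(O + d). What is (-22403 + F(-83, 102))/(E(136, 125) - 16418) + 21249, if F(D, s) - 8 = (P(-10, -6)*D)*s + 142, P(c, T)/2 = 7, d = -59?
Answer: 26872444444/1264135 ≈ 21258.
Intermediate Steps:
E(O, a) = (-74 + a)/(-59 + O) (E(O, a) = (a - 74)/(O - 59) = (-74 + a)/(-59 + O))
P(c, T) = 14 (P(c, T) = 2*7 = 14)
F(D, s) = 150 + 14*D*s (F(D, s) = 8 + ((14*D)*s + 142) = 8 + (14*D*s + 142) = 8 + (142 + 14*D*s) = 150 + 14*D*s)
(-22403 + F(-83, 102))/(E(136, 125) - 16418) + 21249 = (-22403 + (150 + 14*(-83)*102))/((-74 + 125)/(-59 + 136) - 16418) + 21249 = (-22403 + (150 - 118524))/(51/77 - 16418) + 21249 = (-22403 - 118374)/((1/77)*51 - 16418) + 21249 = -140777/(51/77 - 16418) + 21249 = -140777/(-1264135/77) + 21249 = -140777*(-77/1264135) + 21249 = 10839829/1264135 + 21249 = 26872444444/1264135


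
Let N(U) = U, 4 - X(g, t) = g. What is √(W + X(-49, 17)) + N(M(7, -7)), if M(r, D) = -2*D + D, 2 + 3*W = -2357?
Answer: 7 + 10*I*√66/3 ≈ 7.0 + 27.08*I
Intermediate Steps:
X(g, t) = 4 - g
W = -2359/3 (W = -⅔ + (⅓)*(-2357) = -⅔ - 2357/3 = -2359/3 ≈ -786.33)
M(r, D) = -D
√(W + X(-49, 17)) + N(M(7, -7)) = √(-2359/3 + (4 - 1*(-49))) - 1*(-7) = √(-2359/3 + (4 + 49)) + 7 = √(-2359/3 + 53) + 7 = √(-2200/3) + 7 = 10*I*√66/3 + 7 = 7 + 10*I*√66/3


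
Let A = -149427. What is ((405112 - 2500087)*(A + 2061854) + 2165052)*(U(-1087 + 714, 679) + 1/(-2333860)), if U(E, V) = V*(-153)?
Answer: 971403093974199760442133/2333860 ≈ 4.1622e+17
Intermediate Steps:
U(E, V) = -153*V
((405112 - 2500087)*(A + 2061854) + 2165052)*(U(-1087 + 714, 679) + 1/(-2333860)) = ((405112 - 2500087)*(-149427 + 2061854) + 2165052)*(-153*679 + 1/(-2333860)) = (-2094975*1912427 + 2165052)*(-103887 - 1/2333860) = (-4006486754325 + 2165052)*(-242457713821/2333860) = -4006484589273*(-242457713821/2333860) = 971403093974199760442133/2333860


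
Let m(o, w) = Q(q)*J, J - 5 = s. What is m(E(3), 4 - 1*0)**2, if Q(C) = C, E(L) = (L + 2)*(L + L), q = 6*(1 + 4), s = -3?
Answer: 3600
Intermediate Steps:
q = 30 (q = 6*5 = 30)
J = 2 (J = 5 - 3 = 2)
E(L) = 2*L*(2 + L) (E(L) = (2 + L)*(2*L) = 2*L*(2 + L))
m(o, w) = 60 (m(o, w) = 30*2 = 60)
m(E(3), 4 - 1*0)**2 = 60**2 = 3600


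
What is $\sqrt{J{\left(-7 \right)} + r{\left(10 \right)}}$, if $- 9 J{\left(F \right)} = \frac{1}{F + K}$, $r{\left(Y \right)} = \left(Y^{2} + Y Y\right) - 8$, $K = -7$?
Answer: $\frac{\sqrt{338702}}{42} \approx 13.857$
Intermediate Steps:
$r{\left(Y \right)} = -8 + 2 Y^{2}$ ($r{\left(Y \right)} = \left(Y^{2} + Y^{2}\right) - 8 = 2 Y^{2} - 8 = -8 + 2 Y^{2}$)
$J{\left(F \right)} = - \frac{1}{9 \left(-7 + F\right)}$ ($J{\left(F \right)} = - \frac{1}{9 \left(F - 7\right)} = - \frac{1}{9 \left(-7 + F\right)}$)
$\sqrt{J{\left(-7 \right)} + r{\left(10 \right)}} = \sqrt{- \frac{1}{-63 + 9 \left(-7\right)} - \left(8 - 2 \cdot 10^{2}\right)} = \sqrt{- \frac{1}{-63 - 63} + \left(-8 + 2 \cdot 100\right)} = \sqrt{- \frac{1}{-126} + \left(-8 + 200\right)} = \sqrt{\left(-1\right) \left(- \frac{1}{126}\right) + 192} = \sqrt{\frac{1}{126} + 192} = \sqrt{\frac{24193}{126}} = \frac{\sqrt{338702}}{42}$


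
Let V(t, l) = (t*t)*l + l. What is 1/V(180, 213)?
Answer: 1/6901413 ≈ 1.4490e-7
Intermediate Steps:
V(t, l) = l + l*t**2 (V(t, l) = t**2*l + l = l*t**2 + l = l + l*t**2)
1/V(180, 213) = 1/(213*(1 + 180**2)) = 1/(213*(1 + 32400)) = 1/(213*32401) = 1/6901413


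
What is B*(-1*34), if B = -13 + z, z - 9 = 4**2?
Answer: -408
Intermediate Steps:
z = 25 (z = 9 + 4**2 = 9 + 16 = 25)
B = 12 (B = -13 + 25 = 12)
B*(-1*34) = 12*(-1*34) = 12*(-34) = -408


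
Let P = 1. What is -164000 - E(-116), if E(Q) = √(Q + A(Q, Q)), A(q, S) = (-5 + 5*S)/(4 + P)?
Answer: -164000 - I*√233 ≈ -1.64e+5 - 15.264*I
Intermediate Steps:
A(q, S) = -1 + S (A(q, S) = (-5 + 5*S)/(4 + 1) = (-5 + 5*S)/5 = (-5 + 5*S)*(⅕) = -1 + S)
E(Q) = √(-1 + 2*Q) (E(Q) = √(Q + (-1 + Q)) = √(-1 + 2*Q))
-164000 - E(-116) = -164000 - √(-1 + 2*(-116)) = -164000 - √(-1 - 232) = -164000 - √(-233) = -164000 - I*√233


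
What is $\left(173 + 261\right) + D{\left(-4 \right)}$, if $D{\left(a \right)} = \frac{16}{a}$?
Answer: $430$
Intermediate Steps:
$\left(173 + 261\right) + D{\left(-4 \right)} = \left(173 + 261\right) + \frac{16}{-4} = 434 + 16 \left(- \frac{1}{4}\right) = 434 - 4 = 430$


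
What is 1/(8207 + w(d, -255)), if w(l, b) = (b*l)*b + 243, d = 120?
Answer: 1/7811450 ≈ 1.2802e-7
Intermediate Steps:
w(l, b) = 243 + l*b² (w(l, b) = l*b² + 243 = 243 + l*b²)
1/(8207 + w(d, -255)) = 1/(8207 + (243 + 120*(-255)²)) = 1/(8207 + (243 + 120*65025)) = 1/(8207 + (243 + 7803000)) = 1/(8207 + 7803243) = 1/7811450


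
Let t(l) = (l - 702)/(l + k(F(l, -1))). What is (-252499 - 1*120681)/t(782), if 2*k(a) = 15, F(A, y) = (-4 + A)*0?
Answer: -29462561/8 ≈ -3.6828e+6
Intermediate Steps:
F(A, y) = 0
k(a) = 15/2 (k(a) = (½)*15 = 15/2)
t(l) = (-702 + l)/(15/2 + l) (t(l) = (l - 702)/(l + 15/2) = (-702 + l)/(15/2 + l))
(-252499 - 1*120681)/t(782) = (-252499 - 1*120681)/((2*(-702 + 782)/(15 + 2*782))) = (-252499 - 120681)/((2*80/(15 + 1564))) = -373180/(2*80/1579) = -373180/(2*(1/1579)*80) = -373180/160/1579 = -373180*1579/160 = -29462561/8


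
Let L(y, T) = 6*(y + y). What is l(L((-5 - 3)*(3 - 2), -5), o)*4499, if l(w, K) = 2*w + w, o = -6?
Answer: -1295712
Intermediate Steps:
L(y, T) = 12*y (L(y, T) = 6*(2*y) = 12*y)
l(w, K) = 3*w
l(L((-5 - 3)*(3 - 2), -5), o)*4499 = (3*(12*((-5 - 3)*(3 - 2))))*4499 = (3*(12*(-8*1)))*4499 = (3*(12*(-8)))*4499 = (3*(-96))*4499 = -288*4499 = -1295712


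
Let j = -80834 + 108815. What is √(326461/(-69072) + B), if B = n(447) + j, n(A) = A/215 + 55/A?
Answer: 3*√105699411199481284495/184393460 ≈ 167.27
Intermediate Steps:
n(A) = 55/A + A/215 (n(A) = A*(1/215) + 55/A = A/215 + 55/A = 55/A + A/215)
j = 27981
B = 2689325639/96105 (B = (55/447 + (1/215)*447) + 27981 = (55*(1/447) + 447/215) + 27981 = (55/447 + 447/215) + 27981 = 211634/96105 + 27981 = 2689325639/96105 ≈ 27983.)
√(326461/(-69072) + B) = √(326461/(-69072) + 2689325639/96105) = √(326461*(-1/69072) + 2689325639/96105) = √(-326461/69072 + 2689325639/96105) = √(20636191778067/737573840) = 3*√105699411199481284495/184393460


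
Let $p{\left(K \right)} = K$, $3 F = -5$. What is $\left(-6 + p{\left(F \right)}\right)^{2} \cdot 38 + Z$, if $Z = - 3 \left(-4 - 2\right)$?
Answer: $\frac{20264}{9} \approx 2251.6$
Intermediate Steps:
$F = - \frac{5}{3}$ ($F = \frac{1}{3} \left(-5\right) = - \frac{5}{3} \approx -1.6667$)
$Z = 18$ ($Z = \left(-3\right) \left(-6\right) = 18$)
$\left(-6 + p{\left(F \right)}\right)^{2} \cdot 38 + Z = \left(-6 - \frac{5}{3}\right)^{2} \cdot 38 + 18 = \left(- \frac{23}{3}\right)^{2} \cdot 38 + 18 = \frac{529}{9} \cdot 38 + 18 = \frac{20102}{9} + 18 = \frac{20264}{9}$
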